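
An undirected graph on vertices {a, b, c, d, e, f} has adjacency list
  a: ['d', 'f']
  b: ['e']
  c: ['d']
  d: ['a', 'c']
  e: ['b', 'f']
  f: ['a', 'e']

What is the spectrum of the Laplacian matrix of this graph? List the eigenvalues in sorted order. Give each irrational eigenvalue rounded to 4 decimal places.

With the vertex order [a, b, c, d, e, f], the degrees are [2, 1, 1, 2, 2, 2], giving D = diag(2, 1, 1, 2, 2, 2) and L = D - A. Diagonalising L (or applying a numerical eigensolver to the 6x6 matrix) gives the spectrum above. The eigenvalues sum to 10, which equals trace(L) = 2|E|. By the matrix-tree theorem the graph has (1/6) * product of the nonzero eigenvalues = 1 spanning tree.

[0, 0.2679, 1, 2, 3, 3.7321]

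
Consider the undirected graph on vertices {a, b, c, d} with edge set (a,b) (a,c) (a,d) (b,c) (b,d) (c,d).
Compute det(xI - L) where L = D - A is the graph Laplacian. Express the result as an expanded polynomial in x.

Reading degrees in the order [a, b, c, d] gives [3, 3, 3, 3]; set D = diag(3, 3, 3, 3) and form L = D - A. Computing det(xI - L) by cofactor expansion (or equivalently via sum-over-permutations) gives x^4 - 12x^3 + 48x^2 - 64x. The coefficient of x^3 equals -trace(L) = -12, matching the sum of degrees. The largest eigenvalue, 4, is at most the vertex count 4. By the matrix-tree theorem the graph has (1/4) * product of the nonzero eigenvalues = 16 spanning trees.

x^4 - 12x^3 + 48x^2 - 64x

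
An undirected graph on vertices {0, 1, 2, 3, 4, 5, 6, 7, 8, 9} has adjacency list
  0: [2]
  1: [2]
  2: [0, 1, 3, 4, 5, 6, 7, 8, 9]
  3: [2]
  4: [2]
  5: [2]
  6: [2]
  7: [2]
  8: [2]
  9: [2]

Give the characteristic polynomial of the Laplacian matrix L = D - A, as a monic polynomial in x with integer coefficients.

x^10 - 18x^9 + 108x^8 - 336x^7 + 630x^6 - 756x^5 + 588x^4 - 288x^3 + 81x^2 - 10x

Reading degrees in the order [0, 1, 2, 3, 4, 5, 6, 7, 8, 9] gives [1, 1, 9, 1, 1, 1, 1, 1, 1, 1]; set D = diag(1, 1, 9, 1, 1, 1, 1, 1, 1, 1) and form L = D - A. The eigenvalues of L are [0, 1, 1, 1, 1, 1, 1, 1, 1, 10]; the characteristic polynomial is the product of (x - lambda_i), which multiplies out to x^10 - 18x^9 + 108x^8 - 336x^7 + 630x^6 - 756x^5 + 588x^4 - 288x^3 + 81x^2 - 10x. The coefficient of x^9 equals -trace(L) = -18, matching the sum of degrees. By the matrix-tree theorem the graph has (1/10) * product of the nonzero eigenvalues = 1 spanning tree. The eigenvalues sum to 18, which equals trace(L) = 2|E|.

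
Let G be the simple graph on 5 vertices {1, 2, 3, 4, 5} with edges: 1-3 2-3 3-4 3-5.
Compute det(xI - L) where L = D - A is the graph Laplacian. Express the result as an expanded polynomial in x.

x^5 - 8x^4 + 18x^3 - 16x^2 + 5x

With the vertex order [1, 2, 3, 4, 5], the degrees are [1, 1, 4, 1, 1], giving D = diag(1, 1, 4, 1, 1) and L = D - A. Computing det(xI - L) by cofactor expansion (or equivalently via sum-over-permutations) gives x^5 - 8x^4 + 18x^3 - 16x^2 + 5x. The constant term is 0 because L is singular (the all-ones vector lies in its kernel).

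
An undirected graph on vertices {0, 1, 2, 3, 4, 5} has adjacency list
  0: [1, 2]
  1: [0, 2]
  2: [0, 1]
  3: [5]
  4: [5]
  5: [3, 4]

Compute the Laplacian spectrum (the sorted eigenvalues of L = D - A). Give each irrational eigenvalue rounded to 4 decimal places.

[0, 0, 1, 3, 3, 3]

Reading degrees in the order [0, 1, 2, 3, 4, 5] gives [2, 2, 2, 1, 1, 2]; set D = diag(2, 2, 2, 1, 1, 2) and form L = D - A. Diagonalising L (or applying a numerical eigensolver to the 6x6 matrix) gives the spectrum above. The 2 zero eigenvalues correspond to the 2 connected components. The largest eigenvalue, 3, is at most the vertex count 6. There are 2 zeros in the spectrum, matching the 2 components.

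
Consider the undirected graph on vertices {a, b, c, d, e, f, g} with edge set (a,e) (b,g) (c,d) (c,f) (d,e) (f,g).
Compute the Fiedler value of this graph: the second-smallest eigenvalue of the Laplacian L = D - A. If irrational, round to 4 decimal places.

0.1981

Reading degrees in the order [a, b, c, d, e, f, g] gives [1, 1, 2, 2, 2, 2, 2]; set D = diag(1, 1, 2, 2, 2, 2, 2) and form L = D - A. Computing the eigenvalues of L and sorting gives [0, 0.1981, 0.7530, 1.5550, 2.4450, 3.2470, 3.8019]. The Fiedler value lambda_2 = 0.1981 is strictly positive, so the graph is connected. By the matrix-tree theorem the graph has (1/7) * product of the nonzero eigenvalues = 1 spanning tree.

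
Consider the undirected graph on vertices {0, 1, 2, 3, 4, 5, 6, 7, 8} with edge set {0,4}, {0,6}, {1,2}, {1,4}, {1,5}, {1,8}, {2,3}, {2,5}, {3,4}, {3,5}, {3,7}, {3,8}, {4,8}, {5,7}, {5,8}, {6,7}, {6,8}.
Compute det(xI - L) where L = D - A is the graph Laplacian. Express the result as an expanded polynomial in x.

x^9 - 34x^8 + 492x^7 - 3948x^6 + 19159x^5 - 57372x^4 + 103059x^3 - 100936x^2 + 40950x

With the vertex order [0, 1, 2, 3, 4, 5, 6, 7, 8], the degrees are [2, 4, 3, 5, 4, 5, 3, 3, 5], giving D = diag(2, 4, 3, 5, 4, 5, 3, 3, 5) and L = D - A. L has integer entries, so p(x) = det(xI - L) has integer coefficients. Expanding the determinant yields x^9 - 34x^8 + 492x^7 - 3948x^6 + 19159x^5 - 57372x^4 + 103059x^3 - 100936x^2 + 40950x. Since p(0) = det(-L) = 0, x divides p(x). There is one zero in the spectrum, matching the 1 component. By the matrix-tree theorem the graph has (1/9) * product of the nonzero eigenvalues = 4550 spanning trees.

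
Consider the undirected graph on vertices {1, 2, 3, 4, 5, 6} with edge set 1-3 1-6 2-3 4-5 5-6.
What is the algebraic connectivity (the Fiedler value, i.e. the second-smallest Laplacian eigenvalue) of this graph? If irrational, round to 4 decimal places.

Reading degrees in the order [1, 2, 3, 4, 5, 6] gives [2, 1, 2, 1, 2, 2]; set D = diag(2, 1, 2, 1, 2, 2) and form L = D - A. The smallest Laplacian eigenvalue is always 0. The next one, lambda_2 = 0.2679, measures how hard the graph is to disconnect: larger values mean better connectivity. There is one zero in the spectrum, matching the 1 component.

0.2679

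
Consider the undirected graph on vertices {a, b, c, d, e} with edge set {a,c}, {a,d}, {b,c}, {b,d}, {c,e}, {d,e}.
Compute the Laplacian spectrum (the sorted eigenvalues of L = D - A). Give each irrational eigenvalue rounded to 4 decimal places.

With the vertex order [a, b, c, d, e], the degrees are [2, 2, 3, 3, 2], giving D = diag(2, 2, 3, 3, 2) and L = D - A. Diagonalising L (or applying a numerical eigensolver to the 5x5 matrix) gives the spectrum above.

[0, 2, 2, 3, 5]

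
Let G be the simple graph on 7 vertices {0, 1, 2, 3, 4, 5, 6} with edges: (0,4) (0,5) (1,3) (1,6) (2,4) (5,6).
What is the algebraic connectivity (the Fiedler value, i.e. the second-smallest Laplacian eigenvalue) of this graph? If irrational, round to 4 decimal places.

0.1981

Each diagonal entry of L is the vertex degree and each off-diagonal entry is -1 where an edge is present, 0 otherwise; in the order [0, 1, 2, 3, 4, 5, 6] the diagonal is [2, 2, 1, 1, 2, 2, 2]. Computing the eigenvalues of L and sorting gives [0, 0.1981, 0.7530, 1.5550, 2.4450, 3.2470, 3.8019]. The Fiedler value lambda_2 = 0.1981 is strictly positive, so the graph is connected.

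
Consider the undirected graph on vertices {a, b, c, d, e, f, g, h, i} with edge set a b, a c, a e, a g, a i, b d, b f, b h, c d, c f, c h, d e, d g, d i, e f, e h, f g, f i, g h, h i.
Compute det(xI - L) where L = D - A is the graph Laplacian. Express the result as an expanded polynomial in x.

x^9 - 40x^8 + 690x^7 - 6720x^6 + 40485x^5 - 154704x^4 + 366560x^3 - 492800x^2 + 288000x

Reading degrees in the order [a, b, c, d, e, f, g, h, i] gives [5, 4, 4, 5, 4, 5, 4, 5, 4]; set D = diag(5, 4, 4, 5, 4, 5, 4, 5, 4) and form L = D - A. L has integer entries, so p(x) = det(xI - L) has integer coefficients. Expanding the determinant yields x^9 - 40x^8 + 690x^7 - 6720x^6 + 40485x^5 - 154704x^4 + 366560x^3 - 492800x^2 + 288000x. The constant term is 0 because L is singular (the all-ones vector lies in its kernel). The eigenvalues sum to 40, which equals trace(L) = 2|E|.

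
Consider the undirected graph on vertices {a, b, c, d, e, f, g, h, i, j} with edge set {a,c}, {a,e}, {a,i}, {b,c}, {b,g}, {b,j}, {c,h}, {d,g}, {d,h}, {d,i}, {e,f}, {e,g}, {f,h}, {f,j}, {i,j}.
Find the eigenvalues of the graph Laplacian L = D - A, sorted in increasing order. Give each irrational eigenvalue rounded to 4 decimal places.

Reading degrees in the order [a, b, c, d, e, f, g, h, i, j] gives [3, 3, 3, 3, 3, 3, 3, 3, 3, 3]; set D = diag(3, 3, 3, 3, 3, 3, 3, 3, 3, 3) and form L = D - A. Diagonalising L (or applying a numerical eigensolver to the 10x10 matrix) gives the spectrum above. By the matrix-tree theorem the graph has (1/10) * product of the nonzero eigenvalues = 2000 spanning trees.

[0, 2, 2, 2, 2, 2, 5, 5, 5, 5]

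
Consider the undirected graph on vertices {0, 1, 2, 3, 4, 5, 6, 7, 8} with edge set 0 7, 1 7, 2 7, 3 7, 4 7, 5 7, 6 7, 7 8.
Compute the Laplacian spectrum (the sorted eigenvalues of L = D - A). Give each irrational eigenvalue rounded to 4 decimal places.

With the vertex order [0, 1, 2, 3, 4, 5, 6, 7, 8], the degrees are [1, 1, 1, 1, 1, 1, 1, 8, 1], giving D = diag(1, 1, 1, 1, 1, 1, 1, 8, 1) and L = D - A. Diagonalising L (or applying a numerical eigensolver to the 9x9 matrix) gives the spectrum above. There is one zero in the spectrum, matching the 1 component.

[0, 1, 1, 1, 1, 1, 1, 1, 9]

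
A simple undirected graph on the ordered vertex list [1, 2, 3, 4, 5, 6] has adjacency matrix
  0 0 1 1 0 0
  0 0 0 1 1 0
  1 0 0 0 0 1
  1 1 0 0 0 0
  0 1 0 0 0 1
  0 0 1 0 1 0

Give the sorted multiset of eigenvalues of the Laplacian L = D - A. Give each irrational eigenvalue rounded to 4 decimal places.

Each diagonal entry of L is the vertex degree and each off-diagonal entry is -1 where an edge is present, 0 otherwise; in the order [1, 2, 3, 4, 5, 6] the diagonal is [2, 2, 2, 2, 2, 2]. The multiplicity of 0 as a Laplacian eigenvalue equals the number of connected components. By the matrix-tree theorem the graph has (1/6) * product of the nonzero eigenvalues = 6 spanning trees.

[0, 1, 1, 3, 3, 4]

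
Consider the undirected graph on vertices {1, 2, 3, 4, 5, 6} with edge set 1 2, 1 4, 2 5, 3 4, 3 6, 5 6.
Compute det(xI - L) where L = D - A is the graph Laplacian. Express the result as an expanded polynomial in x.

Each diagonal entry of L is the vertex degree and each off-diagonal entry is -1 where an edge is present, 0 otherwise; in the order [1, 2, 3, 4, 5, 6] the diagonal is [2, 2, 2, 2, 2, 2]. The eigenvalues of L are [0, 1, 1, 3, 3, 4]; the characteristic polynomial is the product of (x - lambda_i), which multiplies out to x^6 - 12x^5 + 54x^4 - 112x^3 + 105x^2 - 36x. The coefficient of x^5 equals -trace(L) = -12, matching the sum of degrees. The largest eigenvalue, 4, is at most the vertex count 6. By the matrix-tree theorem the graph has (1/6) * product of the nonzero eigenvalues = 6 spanning trees.

x^6 - 12x^5 + 54x^4 - 112x^3 + 105x^2 - 36x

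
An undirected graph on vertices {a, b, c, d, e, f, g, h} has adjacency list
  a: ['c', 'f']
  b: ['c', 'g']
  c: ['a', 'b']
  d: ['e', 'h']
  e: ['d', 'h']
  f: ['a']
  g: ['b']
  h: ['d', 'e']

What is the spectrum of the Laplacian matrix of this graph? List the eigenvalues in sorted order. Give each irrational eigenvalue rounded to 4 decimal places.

[0, 0, 0.3820, 1.3820, 2.6180, 3, 3, 3.6180]

Reading degrees in the order [a, b, c, d, e, f, g, h] gives [2, 2, 2, 2, 2, 1, 1, 2]; set D = diag(2, 2, 2, 2, 2, 1, 1, 2) and form L = D - A. L is symmetric positive semidefinite, so every eigenvalue is real and nonnegative. The 2 zero eigenvalues correspond to the 2 connected components. The eigenvalues sum to 14, which equals trace(L) = 2|E|. There are 2 zeros in the spectrum, matching the 2 components.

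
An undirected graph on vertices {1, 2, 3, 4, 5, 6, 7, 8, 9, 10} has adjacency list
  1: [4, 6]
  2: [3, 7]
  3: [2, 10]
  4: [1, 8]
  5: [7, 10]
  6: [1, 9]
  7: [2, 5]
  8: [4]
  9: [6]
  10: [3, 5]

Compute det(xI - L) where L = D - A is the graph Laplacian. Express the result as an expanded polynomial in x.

Each diagonal entry of L is the vertex degree and each off-diagonal entry is -1 where an edge is present, 0 otherwise; in the order [1, 2, 3, 4, 5, 6, 7, 8, 9, 10] the diagonal is [2, 2, 2, 2, 2, 2, 2, 1, 1, 2]. L has integer entries, so p(x) = det(xI - L) has integer coefficients. Expanding the determinant yields x^10 - 18x^9 + 136x^8 - 560x^7 + 1365x^6 - 2000x^5 + 1700x^4 - 750x^3 + 125x^2. The coefficient of x^9 equals -trace(L) = -18, matching the sum of degrees. The largest eigenvalue, 3.6180, is at most the vertex count 10.

x^10 - 18x^9 + 136x^8 - 560x^7 + 1365x^6 - 2000x^5 + 1700x^4 - 750x^3 + 125x^2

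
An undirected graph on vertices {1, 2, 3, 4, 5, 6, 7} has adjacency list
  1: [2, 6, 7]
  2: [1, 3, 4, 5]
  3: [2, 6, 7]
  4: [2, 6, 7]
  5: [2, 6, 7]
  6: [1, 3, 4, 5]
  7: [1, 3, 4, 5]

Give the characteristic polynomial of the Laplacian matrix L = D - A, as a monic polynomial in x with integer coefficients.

x^7 - 24x^6 + 234x^5 - 1192x^4 + 3357x^3 - 4968x^2 + 3024x

With the vertex order [1, 2, 3, 4, 5, 6, 7], the degrees are [3, 4, 3, 3, 3, 4, 4], giving D = diag(3, 4, 3, 3, 3, 4, 4) and L = D - A. L has integer entries, so p(x) = det(xI - L) has integer coefficients. Expanding the determinant yields x^7 - 24x^6 + 234x^5 - 1192x^4 + 3357x^3 - 4968x^2 + 3024x. Since p(0) = det(-L) = 0, x divides p(x). The eigenvalues sum to 24, which equals trace(L) = 2|E|.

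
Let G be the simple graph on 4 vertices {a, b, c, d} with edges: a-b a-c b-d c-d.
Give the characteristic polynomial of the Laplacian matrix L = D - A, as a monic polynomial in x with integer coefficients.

Each diagonal entry of L is the vertex degree and each off-diagonal entry is -1 where an edge is present, 0 otherwise; in the order [a, b, c, d] the diagonal is [2, 2, 2, 2]. The eigenvalues of L are [0, 2, 2, 4]; the characteristic polynomial is the product of (x - lambda_i), which multiplies out to x^4 - 8x^3 + 20x^2 - 16x. The constant term is 0 because L is singular (the all-ones vector lies in its kernel).

x^4 - 8x^3 + 20x^2 - 16x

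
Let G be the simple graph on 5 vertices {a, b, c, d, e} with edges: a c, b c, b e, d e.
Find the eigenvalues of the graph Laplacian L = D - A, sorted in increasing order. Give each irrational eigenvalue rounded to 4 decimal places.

Reading degrees in the order [a, b, c, d, e] gives [1, 2, 2, 1, 2]; set D = diag(1, 2, 2, 1, 2) and form L = D - A. The multiplicity of 0 as a Laplacian eigenvalue equals the number of connected components. The single zero eigenvalue shows the graph is connected.

[0, 0.3820, 1.3820, 2.6180, 3.6180]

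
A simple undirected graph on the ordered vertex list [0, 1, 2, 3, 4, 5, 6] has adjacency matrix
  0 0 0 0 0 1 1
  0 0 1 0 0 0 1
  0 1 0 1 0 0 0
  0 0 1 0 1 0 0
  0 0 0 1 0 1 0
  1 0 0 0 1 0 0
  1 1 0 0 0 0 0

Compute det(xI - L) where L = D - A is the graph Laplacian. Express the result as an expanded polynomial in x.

With the vertex order [0, 1, 2, 3, 4, 5, 6], the degrees are [2, 2, 2, 2, 2, 2, 2], giving D = diag(2, 2, 2, 2, 2, 2, 2) and L = D - A. L has integer entries, so p(x) = det(xI - L) has integer coefficients. Expanding the determinant yields x^7 - 14x^6 + 77x^5 - 210x^4 + 294x^3 - 196x^2 + 49x. Since p(0) = det(-L) = 0, x divides p(x). By the matrix-tree theorem the graph has (1/7) * product of the nonzero eigenvalues = 7 spanning trees.

x^7 - 14x^6 + 77x^5 - 210x^4 + 294x^3 - 196x^2 + 49x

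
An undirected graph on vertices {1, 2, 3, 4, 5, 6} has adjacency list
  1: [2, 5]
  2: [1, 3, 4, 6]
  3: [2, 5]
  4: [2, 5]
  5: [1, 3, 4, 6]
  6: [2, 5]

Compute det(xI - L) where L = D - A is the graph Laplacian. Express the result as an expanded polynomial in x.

With the vertex order [1, 2, 3, 4, 5, 6], the degrees are [2, 4, 2, 2, 4, 2], giving D = diag(2, 4, 2, 2, 4, 2) and L = D - A. L has integer entries, so p(x) = det(xI - L) has integer coefficients. Expanding the determinant yields x^6 - 16x^5 + 96x^4 - 272x^3 + 368x^2 - 192x. The coefficient of x^5 equals -trace(L) = -16, matching the sum of degrees. The eigenvalues sum to 16, which equals trace(L) = 2|E|.

x^6 - 16x^5 + 96x^4 - 272x^3 + 368x^2 - 192x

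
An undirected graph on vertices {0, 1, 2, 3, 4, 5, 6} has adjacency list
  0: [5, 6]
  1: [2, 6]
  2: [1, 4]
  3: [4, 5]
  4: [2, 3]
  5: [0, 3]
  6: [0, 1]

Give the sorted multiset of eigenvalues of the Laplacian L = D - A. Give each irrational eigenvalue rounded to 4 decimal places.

[0, 0.7530, 0.7530, 2.4450, 2.4450, 3.8019, 3.8019]

Each diagonal entry of L is the vertex degree and each off-diagonal entry is -1 where an edge is present, 0 otherwise; in the order [0, 1, 2, 3, 4, 5, 6] the diagonal is [2, 2, 2, 2, 2, 2, 2]. The multiplicity of 0 as a Laplacian eigenvalue equals the number of connected components. By the matrix-tree theorem the graph has (1/7) * product of the nonzero eigenvalues = 7 spanning trees.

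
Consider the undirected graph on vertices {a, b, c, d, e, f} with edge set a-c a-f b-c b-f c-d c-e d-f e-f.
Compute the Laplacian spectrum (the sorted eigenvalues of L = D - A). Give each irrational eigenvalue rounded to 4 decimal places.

[0, 2, 2, 2, 4, 6]

With the vertex order [a, b, c, d, e, f], the degrees are [2, 2, 4, 2, 2, 4], giving D = diag(2, 2, 4, 2, 2, 4) and L = D - A. Since every row of L sums to 0, the all-ones vector is in the kernel and 0 is an eigenvalue. The single zero eigenvalue shows the graph is connected. The eigenvalues sum to 16, which equals trace(L) = 2|E|.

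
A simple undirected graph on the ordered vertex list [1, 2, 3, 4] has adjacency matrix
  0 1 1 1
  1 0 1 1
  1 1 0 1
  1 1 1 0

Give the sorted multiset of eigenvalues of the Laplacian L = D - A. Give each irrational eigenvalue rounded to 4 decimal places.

Each diagonal entry of L is the vertex degree and each off-diagonal entry is -1 where an edge is present, 0 otherwise; in the order [1, 2, 3, 4] the diagonal is [3, 3, 3, 3]. Since every row of L sums to 0, the all-ones vector is in the kernel and 0 is an eigenvalue. The single zero eigenvalue shows the graph is connected. There is one zero in the spectrum, matching the 1 component.

[0, 4, 4, 4]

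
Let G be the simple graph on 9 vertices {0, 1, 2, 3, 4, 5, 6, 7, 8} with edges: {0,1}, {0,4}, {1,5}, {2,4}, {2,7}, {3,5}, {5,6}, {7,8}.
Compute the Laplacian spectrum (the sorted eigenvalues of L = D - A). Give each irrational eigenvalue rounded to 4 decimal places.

With the vertex order [0, 1, 2, 3, 4, 5, 6, 7, 8], the degrees are [2, 2, 2, 1, 2, 3, 1, 2, 1], giving D = diag(2, 2, 2, 1, 2, 3, 1, 2, 1) and L = D - A. L is symmetric positive semidefinite, so every eigenvalue is real and nonnegative. The single zero eigenvalue shows the graph is connected. There is one zero in the spectrum, matching the 1 component. By the matrix-tree theorem the graph has (1/9) * product of the nonzero eigenvalues = 1 spanning tree.

[0, 0.1289, 0.5540, 1, 1.2613, 2.1326, 3, 3.6881, 4.2350]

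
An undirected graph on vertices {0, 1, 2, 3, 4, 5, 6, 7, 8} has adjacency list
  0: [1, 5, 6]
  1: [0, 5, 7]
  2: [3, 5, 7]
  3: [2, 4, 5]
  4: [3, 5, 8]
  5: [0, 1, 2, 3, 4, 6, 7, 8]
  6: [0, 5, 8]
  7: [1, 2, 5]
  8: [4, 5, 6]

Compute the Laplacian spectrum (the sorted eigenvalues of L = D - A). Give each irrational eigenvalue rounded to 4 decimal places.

[0, 1.5858, 1.5858, 3, 3, 4.4142, 4.4142, 5, 9]

Each diagonal entry of L is the vertex degree and each off-diagonal entry is -1 where an edge is present, 0 otherwise; in the order [0, 1, 2, 3, 4, 5, 6, 7, 8] the diagonal is [3, 3, 3, 3, 3, 8, 3, 3, 3]. Diagonalising L (or applying a numerical eigensolver to the 9x9 matrix) gives the spectrum above. The single zero eigenvalue shows the graph is connected.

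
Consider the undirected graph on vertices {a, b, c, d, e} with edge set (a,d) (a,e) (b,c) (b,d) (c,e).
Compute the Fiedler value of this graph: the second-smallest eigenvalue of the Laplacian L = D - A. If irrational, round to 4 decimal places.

Each diagonal entry of L is the vertex degree and each off-diagonal entry is -1 where an edge is present, 0 otherwise; in the order [a, b, c, d, e] the diagonal is [2, 2, 2, 2, 2]. The sorted Laplacian eigenvalues are [0, 1.3820, 1.3820, 3.6180, 3.6180]; the algebraic connectivity is the second entry, 1.3820. By the matrix-tree theorem the graph has (1/5) * product of the nonzero eigenvalues = 5 spanning trees. There is one zero in the spectrum, matching the 1 component.

1.3820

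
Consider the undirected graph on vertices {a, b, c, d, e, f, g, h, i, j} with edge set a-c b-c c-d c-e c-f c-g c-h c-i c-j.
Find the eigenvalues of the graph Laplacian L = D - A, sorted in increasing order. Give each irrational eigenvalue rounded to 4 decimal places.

Reading degrees in the order [a, b, c, d, e, f, g, h, i, j] gives [1, 1, 9, 1, 1, 1, 1, 1, 1, 1]; set D = diag(1, 1, 9, 1, 1, 1, 1, 1, 1, 1) and form L = D - A. The multiplicity of 0 as a Laplacian eigenvalue equals the number of connected components. The single zero eigenvalue shows the graph is connected. By the matrix-tree theorem the graph has (1/10) * product of the nonzero eigenvalues = 1 spanning tree. The largest eigenvalue, 10, is at most the vertex count 10.

[0, 1, 1, 1, 1, 1, 1, 1, 1, 10]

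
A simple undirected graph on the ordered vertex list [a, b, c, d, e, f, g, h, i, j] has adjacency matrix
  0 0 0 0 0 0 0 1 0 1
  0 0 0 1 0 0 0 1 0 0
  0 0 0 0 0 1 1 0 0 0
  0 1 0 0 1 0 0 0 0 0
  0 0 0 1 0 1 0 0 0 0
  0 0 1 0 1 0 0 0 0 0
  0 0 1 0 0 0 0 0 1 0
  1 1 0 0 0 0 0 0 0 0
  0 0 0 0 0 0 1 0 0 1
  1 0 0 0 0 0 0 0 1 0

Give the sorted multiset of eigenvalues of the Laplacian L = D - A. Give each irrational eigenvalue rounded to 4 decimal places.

[0, 0.3820, 0.3820, 1.3820, 1.3820, 2.6180, 2.6180, 3.6180, 3.6180, 4]

With the vertex order [a, b, c, d, e, f, g, h, i, j], the degrees are [2, 2, 2, 2, 2, 2, 2, 2, 2, 2], giving D = diag(2, 2, 2, 2, 2, 2, 2, 2, 2, 2) and L = D - A. The multiplicity of 0 as a Laplacian eigenvalue equals the number of connected components. The single zero eigenvalue shows the graph is connected. By the matrix-tree theorem the graph has (1/10) * product of the nonzero eigenvalues = 10 spanning trees. The largest eigenvalue, 4, is at most the vertex count 10.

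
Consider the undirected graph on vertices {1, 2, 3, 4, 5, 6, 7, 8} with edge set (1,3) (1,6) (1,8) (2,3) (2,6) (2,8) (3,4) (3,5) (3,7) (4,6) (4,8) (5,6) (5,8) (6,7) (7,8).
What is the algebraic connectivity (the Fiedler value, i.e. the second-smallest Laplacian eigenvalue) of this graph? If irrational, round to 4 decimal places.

Reading degrees in the order [1, 2, 3, 4, 5, 6, 7, 8] gives [3, 3, 5, 3, 3, 5, 3, 5]; set D = diag(3, 3, 5, 3, 3, 5, 3, 5) and form L = D - A. The sorted Laplacian eigenvalues are [0, 3, 3, 3, 3, 5, 5, 8]; the algebraic connectivity is the second entry, 3. The eigenvalues sum to 30, which equals trace(L) = 2|E|.

3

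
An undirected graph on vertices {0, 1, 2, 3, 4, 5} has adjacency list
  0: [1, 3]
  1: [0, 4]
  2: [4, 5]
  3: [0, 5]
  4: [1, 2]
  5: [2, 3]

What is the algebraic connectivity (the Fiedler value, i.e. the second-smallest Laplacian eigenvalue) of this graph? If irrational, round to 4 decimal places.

1

Reading degrees in the order [0, 1, 2, 3, 4, 5] gives [2, 2, 2, 2, 2, 2]; set D = diag(2, 2, 2, 2, 2, 2) and form L = D - A. The smallest Laplacian eigenvalue is always 0. The next one, lambda_2 = 1, measures how hard the graph is to disconnect: larger values mean better connectivity. By the matrix-tree theorem the graph has (1/6) * product of the nonzero eigenvalues = 6 spanning trees. There is one zero in the spectrum, matching the 1 component.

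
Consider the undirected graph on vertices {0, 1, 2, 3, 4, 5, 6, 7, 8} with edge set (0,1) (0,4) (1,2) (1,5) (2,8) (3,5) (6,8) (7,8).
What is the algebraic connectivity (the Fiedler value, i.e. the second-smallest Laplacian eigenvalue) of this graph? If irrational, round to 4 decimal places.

Reading degrees in the order [0, 1, 2, 3, 4, 5, 6, 7, 8] gives [2, 3, 2, 1, 1, 2, 1, 1, 3]; set D = diag(2, 3, 2, 1, 1, 2, 1, 1, 3) and form L = D - A. Computing the eigenvalues of L and sorting gives [0, 0.1953, 0.3820, 1, 1.2108, 2.1449, 2.6180, 3.9064, 4.5426]. The Fiedler value lambda_2 = 0.1953 is strictly positive, so the graph is connected.

0.1953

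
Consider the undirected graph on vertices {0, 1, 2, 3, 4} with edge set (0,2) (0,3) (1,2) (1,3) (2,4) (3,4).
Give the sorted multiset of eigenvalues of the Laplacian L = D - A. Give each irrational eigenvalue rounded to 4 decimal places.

[0, 2, 2, 3, 5]

Each diagonal entry of L is the vertex degree and each off-diagonal entry is -1 where an edge is present, 0 otherwise; in the order [0, 1, 2, 3, 4] the diagonal is [2, 2, 3, 3, 2]. The multiplicity of 0 as a Laplacian eigenvalue equals the number of connected components.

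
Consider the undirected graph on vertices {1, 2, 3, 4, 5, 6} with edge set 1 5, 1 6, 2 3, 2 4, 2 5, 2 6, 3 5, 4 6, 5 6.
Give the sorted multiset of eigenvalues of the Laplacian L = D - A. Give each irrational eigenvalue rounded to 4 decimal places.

[0, 1.6972, 1.6972, 4, 5.3028, 5.3028]

With the vertex order [1, 2, 3, 4, 5, 6], the degrees are [2, 4, 2, 2, 4, 4], giving D = diag(2, 4, 2, 2, 4, 4) and L = D - A. Diagonalising L (or applying a numerical eigensolver to the 6x6 matrix) gives the spectrum above. By the matrix-tree theorem the graph has (1/6) * product of the nonzero eigenvalues = 54 spanning trees.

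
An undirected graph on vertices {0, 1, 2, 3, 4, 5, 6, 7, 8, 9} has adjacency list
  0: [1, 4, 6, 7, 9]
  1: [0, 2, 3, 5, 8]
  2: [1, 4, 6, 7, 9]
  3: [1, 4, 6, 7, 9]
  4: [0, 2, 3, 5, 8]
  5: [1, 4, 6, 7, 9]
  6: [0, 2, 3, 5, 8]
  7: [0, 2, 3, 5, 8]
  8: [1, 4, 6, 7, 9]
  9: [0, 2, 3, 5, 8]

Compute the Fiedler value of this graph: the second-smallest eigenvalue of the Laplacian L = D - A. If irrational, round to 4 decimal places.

Each diagonal entry of L is the vertex degree and each off-diagonal entry is -1 where an edge is present, 0 otherwise; in the order [0, 1, 2, 3, 4, 5, 6, 7, 8, 9] the diagonal is [5, 5, 5, 5, 5, 5, 5, 5, 5, 5]. The sorted Laplacian eigenvalues are [0, 5, 5, 5, 5, 5, 5, 5, 5, 10]; the algebraic connectivity is the second entry, 5. The largest eigenvalue, 10, is at most the vertex count 10.

5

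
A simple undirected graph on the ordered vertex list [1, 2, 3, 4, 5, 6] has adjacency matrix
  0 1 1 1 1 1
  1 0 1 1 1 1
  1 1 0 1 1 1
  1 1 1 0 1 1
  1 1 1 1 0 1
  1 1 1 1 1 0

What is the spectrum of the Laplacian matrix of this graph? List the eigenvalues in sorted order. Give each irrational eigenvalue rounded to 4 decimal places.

[0, 6, 6, 6, 6, 6]

Reading degrees in the order [1, 2, 3, 4, 5, 6] gives [5, 5, 5, 5, 5, 5]; set D = diag(5, 5, 5, 5, 5, 5) and form L = D - A. Diagonalising L (or applying a numerical eigensolver to the 6x6 matrix) gives the spectrum above.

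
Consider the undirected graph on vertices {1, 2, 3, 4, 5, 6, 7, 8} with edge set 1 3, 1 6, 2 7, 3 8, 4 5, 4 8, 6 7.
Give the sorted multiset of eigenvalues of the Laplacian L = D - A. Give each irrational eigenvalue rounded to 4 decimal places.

[0, 0.1522, 0.5858, 1.2346, 2, 2.7654, 3.4142, 3.8478]

With the vertex order [1, 2, 3, 4, 5, 6, 7, 8], the degrees are [2, 1, 2, 2, 1, 2, 2, 2], giving D = diag(2, 1, 2, 2, 1, 2, 2, 2) and L = D - A. The multiplicity of 0 as a Laplacian eigenvalue equals the number of connected components. By the matrix-tree theorem the graph has (1/8) * product of the nonzero eigenvalues = 1 spanning tree.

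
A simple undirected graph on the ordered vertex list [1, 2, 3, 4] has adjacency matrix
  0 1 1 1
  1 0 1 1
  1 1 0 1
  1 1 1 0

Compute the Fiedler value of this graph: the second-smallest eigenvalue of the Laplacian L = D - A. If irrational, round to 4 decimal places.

4

Reading degrees in the order [1, 2, 3, 4] gives [3, 3, 3, 3]; set D = diag(3, 3, 3, 3) and form L = D - A. Computing the eigenvalues of L and sorting gives [0, 4, 4, 4]. The Fiedler value lambda_2 = 4 is strictly positive, so the graph is connected. There is one zero in the spectrum, matching the 1 component. The eigenvalues sum to 12, which equals trace(L) = 2|E|.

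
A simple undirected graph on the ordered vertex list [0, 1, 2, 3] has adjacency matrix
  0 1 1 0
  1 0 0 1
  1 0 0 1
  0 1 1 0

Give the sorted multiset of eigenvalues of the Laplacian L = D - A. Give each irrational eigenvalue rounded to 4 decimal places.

Each diagonal entry of L is the vertex degree and each off-diagonal entry is -1 where an edge is present, 0 otherwise; in the order [0, 1, 2, 3] the diagonal is [2, 2, 2, 2]. Diagonalising L (or applying a numerical eigensolver to the 4x4 matrix) gives the spectrum above. The single zero eigenvalue shows the graph is connected. There is one zero in the spectrum, matching the 1 component.

[0, 2, 2, 4]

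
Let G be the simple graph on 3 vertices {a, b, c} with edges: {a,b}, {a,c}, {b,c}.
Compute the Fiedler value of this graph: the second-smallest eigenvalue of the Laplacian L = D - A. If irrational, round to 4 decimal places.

Reading degrees in the order [a, b, c] gives [2, 2, 2]; set D = diag(2, 2, 2) and form L = D - A. The smallest Laplacian eigenvalue is always 0. The next one, lambda_2 = 3, measures how hard the graph is to disconnect: larger values mean better connectivity. By the matrix-tree theorem the graph has (1/3) * product of the nonzero eigenvalues = 3 spanning trees.

3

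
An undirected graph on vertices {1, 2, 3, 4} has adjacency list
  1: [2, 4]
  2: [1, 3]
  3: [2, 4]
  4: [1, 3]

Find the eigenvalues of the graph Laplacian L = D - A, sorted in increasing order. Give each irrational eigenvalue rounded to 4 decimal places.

Reading degrees in the order [1, 2, 3, 4] gives [2, 2, 2, 2]; set D = diag(2, 2, 2, 2) and form L = D - A. The multiplicity of 0 as a Laplacian eigenvalue equals the number of connected components.

[0, 2, 2, 4]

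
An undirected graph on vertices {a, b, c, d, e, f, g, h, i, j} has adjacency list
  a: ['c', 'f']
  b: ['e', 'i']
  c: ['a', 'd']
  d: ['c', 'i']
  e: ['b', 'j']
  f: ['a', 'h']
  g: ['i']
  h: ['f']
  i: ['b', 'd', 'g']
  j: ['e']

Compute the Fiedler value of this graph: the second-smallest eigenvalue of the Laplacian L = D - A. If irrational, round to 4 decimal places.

With the vertex order [a, b, c, d, e, f, g, h, i, j], the degrees are [2, 2, 2, 2, 2, 2, 1, 1, 3, 1], giving D = diag(2, 2, 2, 2, 2, 2, 1, 1, 3, 1) and L = D - A. Computing the eigenvalues of L and sorting gives [0, 0.1172, 0.3820, 0.7586, 1.3820, 1.6674, 2.6180, 3.0846, 3.6180, 4.3721]. The Fiedler value lambda_2 = 0.1172 is strictly positive, so the graph is connected.

0.1172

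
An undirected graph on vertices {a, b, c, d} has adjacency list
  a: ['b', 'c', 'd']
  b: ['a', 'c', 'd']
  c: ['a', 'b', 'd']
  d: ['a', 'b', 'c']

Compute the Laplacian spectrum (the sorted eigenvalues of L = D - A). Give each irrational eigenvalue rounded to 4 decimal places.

[0, 4, 4, 4]

With the vertex order [a, b, c, d], the degrees are [3, 3, 3, 3], giving D = diag(3, 3, 3, 3) and L = D - A. Since every row of L sums to 0, the all-ones vector is in the kernel and 0 is an eigenvalue. The single zero eigenvalue shows the graph is connected.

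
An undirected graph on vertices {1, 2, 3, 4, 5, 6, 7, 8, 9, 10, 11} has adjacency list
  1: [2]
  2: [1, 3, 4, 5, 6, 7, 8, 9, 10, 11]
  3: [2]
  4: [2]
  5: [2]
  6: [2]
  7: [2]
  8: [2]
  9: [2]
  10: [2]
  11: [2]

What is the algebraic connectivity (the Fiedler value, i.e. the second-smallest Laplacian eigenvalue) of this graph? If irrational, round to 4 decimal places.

1

With the vertex order [1, 2, 3, 4, 5, 6, 7, 8, 9, 10, 11], the degrees are [1, 10, 1, 1, 1, 1, 1, 1, 1, 1, 1], giving D = diag(1, 10, 1, 1, 1, 1, 1, 1, 1, 1, 1) and L = D - A. The sorted Laplacian eigenvalues are [0, 1, 1, 1, 1, 1, 1, 1, 1, 1, 11]; the algebraic connectivity is the second entry, 1. There is one zero in the spectrum, matching the 1 component. The eigenvalues sum to 20, which equals trace(L) = 2|E|.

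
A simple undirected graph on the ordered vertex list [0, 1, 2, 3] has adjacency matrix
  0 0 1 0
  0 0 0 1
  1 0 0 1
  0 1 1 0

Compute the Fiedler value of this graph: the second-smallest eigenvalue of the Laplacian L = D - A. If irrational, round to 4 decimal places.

0.5858

Reading degrees in the order [0, 1, 2, 3] gives [1, 1, 2, 2]; set D = diag(1, 1, 2, 2) and form L = D - A. The smallest Laplacian eigenvalue is always 0. The next one, lambda_2 = 0.5858, measures how hard the graph is to disconnect: larger values mean better connectivity. By the matrix-tree theorem the graph has (1/4) * product of the nonzero eigenvalues = 1 spanning tree.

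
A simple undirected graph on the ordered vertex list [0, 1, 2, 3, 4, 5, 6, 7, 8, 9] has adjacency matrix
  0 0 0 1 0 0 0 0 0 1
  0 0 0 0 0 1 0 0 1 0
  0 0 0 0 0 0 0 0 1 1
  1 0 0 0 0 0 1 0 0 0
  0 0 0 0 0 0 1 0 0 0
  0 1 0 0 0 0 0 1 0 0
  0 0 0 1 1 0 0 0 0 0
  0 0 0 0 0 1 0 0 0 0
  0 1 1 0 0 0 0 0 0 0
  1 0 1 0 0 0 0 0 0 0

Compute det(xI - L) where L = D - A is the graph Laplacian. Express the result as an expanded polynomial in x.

Each diagonal entry of L is the vertex degree and each off-diagonal entry is -1 where an edge is present, 0 otherwise; in the order [0, 1, 2, 3, 4, 5, 6, 7, 8, 9] the diagonal is [2, 2, 2, 2, 1, 2, 2, 1, 2, 2]. L has integer entries, so p(x) = det(xI - L) has integer coefficients. Expanding the determinant yields x^10 - 18x^9 + 136x^8 - 560x^7 + 1365x^6 - 2002x^5 + 1716x^4 - 792x^3 + 165x^2 - 10x. The coefficient of x^9 equals -trace(L) = -18, matching the sum of degrees. The largest eigenvalue, 3.9021, is at most the vertex count 10.

x^10 - 18x^9 + 136x^8 - 560x^7 + 1365x^6 - 2002x^5 + 1716x^4 - 792x^3 + 165x^2 - 10x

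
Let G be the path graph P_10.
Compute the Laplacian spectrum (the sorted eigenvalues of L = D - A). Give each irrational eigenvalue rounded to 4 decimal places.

[0, 0.0979, 0.3820, 0.8244, 1.3820, 2, 2.6180, 3.1756, 3.6180, 3.9021]

The graph has 10 vertices and degree multiset [2, 2, 2, 2, 2, 2, 2, 2, 1, 1]; D is the diagonal matrix of degrees and L = D - A. Diagonalising L (or applying a numerical eigensolver to the 10x10 matrix) gives the spectrum above. The eigenvalues sum to 18, which equals trace(L) = 2|E|. There is one zero in the spectrum, matching the 1 component.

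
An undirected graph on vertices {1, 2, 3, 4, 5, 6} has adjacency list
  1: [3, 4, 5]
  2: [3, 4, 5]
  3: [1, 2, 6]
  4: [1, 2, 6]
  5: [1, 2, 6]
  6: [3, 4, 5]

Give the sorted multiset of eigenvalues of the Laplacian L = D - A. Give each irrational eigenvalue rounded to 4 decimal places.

[0, 3, 3, 3, 3, 6]

Reading degrees in the order [1, 2, 3, 4, 5, 6] gives [3, 3, 3, 3, 3, 3]; set D = diag(3, 3, 3, 3, 3, 3) and form L = D - A. Diagonalising L (or applying a numerical eigensolver to the 6x6 matrix) gives the spectrum above. By the matrix-tree theorem the graph has (1/6) * product of the nonzero eigenvalues = 81 spanning trees.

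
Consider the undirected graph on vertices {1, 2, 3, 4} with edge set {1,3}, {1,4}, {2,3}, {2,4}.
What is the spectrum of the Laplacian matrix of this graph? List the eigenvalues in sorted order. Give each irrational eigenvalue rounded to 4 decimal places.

[0, 2, 2, 4]

Reading degrees in the order [1, 2, 3, 4] gives [2, 2, 2, 2]; set D = diag(2, 2, 2, 2) and form L = D - A. L is symmetric positive semidefinite, so every eigenvalue is real and nonnegative. The largest eigenvalue, 4, is at most the vertex count 4.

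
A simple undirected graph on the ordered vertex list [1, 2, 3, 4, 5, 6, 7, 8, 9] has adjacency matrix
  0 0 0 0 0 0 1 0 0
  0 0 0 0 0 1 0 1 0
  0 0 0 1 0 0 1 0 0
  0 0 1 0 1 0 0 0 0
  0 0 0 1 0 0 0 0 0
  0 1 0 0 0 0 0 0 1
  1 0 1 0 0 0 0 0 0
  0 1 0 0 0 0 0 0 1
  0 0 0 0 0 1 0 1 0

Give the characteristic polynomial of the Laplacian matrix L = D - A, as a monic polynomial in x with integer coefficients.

With the vertex order [1, 2, 3, 4, 5, 6, 7, 8, 9], the degrees are [1, 2, 2, 2, 1, 2, 2, 2, 2], giving D = diag(1, 2, 2, 2, 1, 2, 2, 2, 2) and L = D - A. Computing det(xI - L) by cofactor expansion (or equivalently via sum-over-permutations) gives x^9 - 16x^8 + 105x^7 - 364x^6 + 713x^5 - 776x^4 + 420x^3 - 80x^2. The coefficient of x^8 equals -trace(L) = -16, matching the sum of degrees. The eigenvalues sum to 16, which equals trace(L) = 2|E|. The largest eigenvalue, 4, is at most the vertex count 9.

x^9 - 16x^8 + 105x^7 - 364x^6 + 713x^5 - 776x^4 + 420x^3 - 80x^2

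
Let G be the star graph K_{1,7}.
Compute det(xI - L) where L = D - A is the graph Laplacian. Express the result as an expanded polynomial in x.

The graph has 8 vertices and degree multiset [7, 1, 1, 1, 1, 1, 1, 1]; D is the diagonal matrix of degrees and L = D - A. L has integer entries, so p(x) = det(xI - L) has integer coefficients. Expanding the determinant yields x^8 - 14x^7 + 63x^6 - 140x^5 + 175x^4 - 126x^3 + 49x^2 - 8x. The coefficient of x^7 equals -trace(L) = -14, matching the sum of degrees. The largest eigenvalue, 8, is at most the vertex count 8.

x^8 - 14x^7 + 63x^6 - 140x^5 + 175x^4 - 126x^3 + 49x^2 - 8x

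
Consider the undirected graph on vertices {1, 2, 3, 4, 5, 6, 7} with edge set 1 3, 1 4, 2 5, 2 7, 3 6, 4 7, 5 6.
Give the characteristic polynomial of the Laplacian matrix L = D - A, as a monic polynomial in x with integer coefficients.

Reading degrees in the order [1, 2, 3, 4, 5, 6, 7] gives [2, 2, 2, 2, 2, 2, 2]; set D = diag(2, 2, 2, 2, 2, 2, 2) and form L = D - A. L has integer entries, so p(x) = det(xI - L) has integer coefficients. Expanding the determinant yields x^7 - 14x^6 + 77x^5 - 210x^4 + 294x^3 - 196x^2 + 49x. The coefficient of x^6 equals -trace(L) = -14, matching the sum of degrees. The largest eigenvalue, 3.8019, is at most the vertex count 7. There is one zero in the spectrum, matching the 1 component.

x^7 - 14x^6 + 77x^5 - 210x^4 + 294x^3 - 196x^2 + 49x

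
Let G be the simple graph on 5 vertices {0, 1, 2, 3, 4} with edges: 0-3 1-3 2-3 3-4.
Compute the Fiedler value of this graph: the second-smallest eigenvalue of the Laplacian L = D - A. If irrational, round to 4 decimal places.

Each diagonal entry of L is the vertex degree and each off-diagonal entry is -1 where an edge is present, 0 otherwise; in the order [0, 1, 2, 3, 4] the diagonal is [1, 1, 1, 4, 1]. The smallest Laplacian eigenvalue is always 0. The next one, lambda_2 = 1, measures how hard the graph is to disconnect: larger values mean better connectivity. By the matrix-tree theorem the graph has (1/5) * product of the nonzero eigenvalues = 1 spanning tree.

1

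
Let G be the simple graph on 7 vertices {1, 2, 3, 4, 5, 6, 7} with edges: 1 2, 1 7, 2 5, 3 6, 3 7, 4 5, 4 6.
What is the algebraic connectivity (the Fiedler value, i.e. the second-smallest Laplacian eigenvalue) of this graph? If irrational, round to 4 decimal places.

0.7530

With the vertex order [1, 2, 3, 4, 5, 6, 7], the degrees are [2, 2, 2, 2, 2, 2, 2], giving D = diag(2, 2, 2, 2, 2, 2, 2) and L = D - A. The sorted Laplacian eigenvalues are [0, 0.7530, 0.7530, 2.4450, 2.4450, 3.8019, 3.8019]; the algebraic connectivity is the second entry, 0.7530. There is one zero in the spectrum, matching the 1 component.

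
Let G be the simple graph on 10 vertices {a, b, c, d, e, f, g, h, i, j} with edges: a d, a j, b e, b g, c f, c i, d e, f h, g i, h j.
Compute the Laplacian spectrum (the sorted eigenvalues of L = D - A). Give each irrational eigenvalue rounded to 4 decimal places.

[0, 0.3820, 0.3820, 1.3820, 1.3820, 2.6180, 2.6180, 3.6180, 3.6180, 4]

Reading degrees in the order [a, b, c, d, e, f, g, h, i, j] gives [2, 2, 2, 2, 2, 2, 2, 2, 2, 2]; set D = diag(2, 2, 2, 2, 2, 2, 2, 2, 2, 2) and form L = D - A. The multiplicity of 0 as a Laplacian eigenvalue equals the number of connected components. The single zero eigenvalue shows the graph is connected.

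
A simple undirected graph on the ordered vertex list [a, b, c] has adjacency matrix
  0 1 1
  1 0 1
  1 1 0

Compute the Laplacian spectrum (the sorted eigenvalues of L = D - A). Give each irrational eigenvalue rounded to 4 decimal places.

Each diagonal entry of L is the vertex degree and each off-diagonal entry is -1 where an edge is present, 0 otherwise; in the order [a, b, c] the diagonal is [2, 2, 2]. Since every row of L sums to 0, the all-ones vector is in the kernel and 0 is an eigenvalue. There is one zero in the spectrum, matching the 1 component.

[0, 3, 3]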